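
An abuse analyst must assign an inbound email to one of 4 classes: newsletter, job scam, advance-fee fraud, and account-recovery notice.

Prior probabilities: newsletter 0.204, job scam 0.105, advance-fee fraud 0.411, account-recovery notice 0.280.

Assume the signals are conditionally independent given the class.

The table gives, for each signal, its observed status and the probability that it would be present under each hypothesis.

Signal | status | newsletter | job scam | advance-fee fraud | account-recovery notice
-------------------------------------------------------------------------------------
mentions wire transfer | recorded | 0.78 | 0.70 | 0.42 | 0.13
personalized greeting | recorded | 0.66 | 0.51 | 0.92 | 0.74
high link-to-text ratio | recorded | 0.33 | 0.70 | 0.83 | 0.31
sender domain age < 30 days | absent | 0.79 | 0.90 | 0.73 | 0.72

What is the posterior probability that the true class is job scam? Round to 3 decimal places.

0.055

For each hypothesis, the unnormalized posterior weight is prior × product of the signal likelihoods (using 1 − P(present | H) for each absent signal):
  newsletter: 0.204 × 0.78 × 0.66 × 0.33 × (1 − 0.79) = 0.0072778
  job scam: 0.105 × 0.70 × 0.51 × 0.70 × (1 − 0.90) = 0.0026239
  advance-fee fraud: 0.411 × 0.42 × 0.92 × 0.83 × (1 − 0.73) = 0.035589
  account-recovery notice: 0.280 × 0.13 × 0.74 × 0.31 × (1 − 0.72) = 0.002338
Normalizing constant Z = 0.0072778 + 0.0026239 + 0.035589 + 0.002338 = 0.047829.
P(job scam | evidence) = 0.0026239 / 0.047829 ≈ 0.055.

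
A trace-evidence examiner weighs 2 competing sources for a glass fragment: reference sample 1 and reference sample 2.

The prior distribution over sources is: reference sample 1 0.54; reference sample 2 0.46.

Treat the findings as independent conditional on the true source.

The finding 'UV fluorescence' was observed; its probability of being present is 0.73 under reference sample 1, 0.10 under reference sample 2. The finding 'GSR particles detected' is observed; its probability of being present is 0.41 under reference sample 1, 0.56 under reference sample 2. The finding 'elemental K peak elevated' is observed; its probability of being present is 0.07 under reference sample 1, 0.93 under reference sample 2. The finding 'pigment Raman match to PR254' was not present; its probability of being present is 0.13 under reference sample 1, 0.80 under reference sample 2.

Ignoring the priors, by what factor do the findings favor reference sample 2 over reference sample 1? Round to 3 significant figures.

0.571

Take the product of per-finding likelihoods under each hypothesis (using 1 − P(present | H) for each absent finding), then divide.
  reference sample 2: 0.10 × 0.56 × 0.93 × (1 − 0.80) = 0.010416
  reference sample 1: 0.73 × 0.41 × 0.07 × (1 − 0.13) = 0.018227
Bayes factor = 0.010416 / 0.018227 ≈ 0.571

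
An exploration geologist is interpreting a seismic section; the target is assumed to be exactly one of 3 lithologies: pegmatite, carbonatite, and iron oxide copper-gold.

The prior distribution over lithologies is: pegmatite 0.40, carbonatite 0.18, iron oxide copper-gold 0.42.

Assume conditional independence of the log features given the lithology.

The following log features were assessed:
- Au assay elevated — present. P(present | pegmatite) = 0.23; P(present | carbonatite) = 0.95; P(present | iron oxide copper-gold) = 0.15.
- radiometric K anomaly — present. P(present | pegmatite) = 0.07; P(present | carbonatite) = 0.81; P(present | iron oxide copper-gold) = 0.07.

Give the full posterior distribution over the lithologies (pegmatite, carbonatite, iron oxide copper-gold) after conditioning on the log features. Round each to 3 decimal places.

0.043, 0.927, 0.030

For each hypothesis, the unnormalized posterior weight is prior × product of the log feature likelihoods:
  pegmatite: 0.40 × 0.23 × 0.07 = 0.00644
  carbonatite: 0.18 × 0.95 × 0.81 = 0.13851
  iron oxide copper-gold: 0.42 × 0.15 × 0.07 = 0.00441
The unnormalized weights sum to 0.14936.
P(pegmatite | evidence) = 0.00644 / 0.14936 ≈ 0.043
P(carbonatite | evidence) = 0.13851 / 0.14936 ≈ 0.927
P(iron oxide copper-gold | evidence) = 0.00441 / 0.14936 ≈ 0.030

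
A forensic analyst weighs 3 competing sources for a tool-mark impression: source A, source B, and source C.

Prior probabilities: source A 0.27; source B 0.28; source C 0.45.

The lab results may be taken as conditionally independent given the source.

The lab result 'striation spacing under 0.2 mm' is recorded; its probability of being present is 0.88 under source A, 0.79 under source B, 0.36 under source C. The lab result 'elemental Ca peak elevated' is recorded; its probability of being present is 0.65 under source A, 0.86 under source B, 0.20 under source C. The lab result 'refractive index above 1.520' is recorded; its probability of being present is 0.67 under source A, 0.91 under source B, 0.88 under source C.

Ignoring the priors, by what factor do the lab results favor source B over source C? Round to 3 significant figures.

Joint likelihood of the lab result pattern under each hypothesis:
  source B: 0.79 × 0.86 × 0.91 = 0.61825
  source C: 0.36 × 0.20 × 0.88 = 0.06336
Bayes factor = 0.61825 / 0.06336 ≈ 9.76

9.76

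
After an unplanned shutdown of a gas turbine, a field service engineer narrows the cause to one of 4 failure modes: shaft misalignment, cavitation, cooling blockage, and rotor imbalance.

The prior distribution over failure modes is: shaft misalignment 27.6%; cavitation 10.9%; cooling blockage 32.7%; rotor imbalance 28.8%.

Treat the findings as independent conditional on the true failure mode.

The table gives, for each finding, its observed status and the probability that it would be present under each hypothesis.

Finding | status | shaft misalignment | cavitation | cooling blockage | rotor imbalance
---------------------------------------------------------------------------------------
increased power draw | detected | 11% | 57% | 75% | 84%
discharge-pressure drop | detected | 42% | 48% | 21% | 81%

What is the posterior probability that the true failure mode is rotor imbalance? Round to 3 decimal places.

By Bayes' rule with conditional independence, the unnormalized weight for each hypothesis is prior × ∏ likelihoods:
  shaft misalignment: 0.276 × 0.11 × 0.42 = 0.012751
  cavitation: 0.109 × 0.57 × 0.48 = 0.029822
  cooling blockage: 0.327 × 0.75 × 0.21 = 0.051502
  rotor imbalance: 0.288 × 0.84 × 0.81 = 0.19596
The unnormalized weights sum to 0.29003.
P(rotor imbalance | evidence) = 0.19596 / 0.29003 ≈ 0.676.

0.676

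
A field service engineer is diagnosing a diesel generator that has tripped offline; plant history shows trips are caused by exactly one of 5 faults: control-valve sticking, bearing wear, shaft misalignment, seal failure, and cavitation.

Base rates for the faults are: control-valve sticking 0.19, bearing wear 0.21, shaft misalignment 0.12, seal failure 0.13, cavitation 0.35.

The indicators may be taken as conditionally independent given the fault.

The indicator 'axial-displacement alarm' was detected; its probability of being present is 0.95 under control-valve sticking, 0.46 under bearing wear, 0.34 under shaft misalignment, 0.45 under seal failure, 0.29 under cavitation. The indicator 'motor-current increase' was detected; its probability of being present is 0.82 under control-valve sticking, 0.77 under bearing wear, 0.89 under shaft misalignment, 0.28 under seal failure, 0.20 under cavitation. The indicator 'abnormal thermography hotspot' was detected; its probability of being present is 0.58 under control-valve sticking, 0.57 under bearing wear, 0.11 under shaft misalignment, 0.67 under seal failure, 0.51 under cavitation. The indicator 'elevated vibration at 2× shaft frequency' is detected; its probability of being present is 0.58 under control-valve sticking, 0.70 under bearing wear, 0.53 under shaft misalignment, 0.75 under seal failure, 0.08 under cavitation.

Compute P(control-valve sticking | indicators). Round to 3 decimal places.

0.549

Multiply each prior by the joint likelihood of the indicator pattern:
  control-valve sticking: 0.19 × 0.95 × 0.82 × 0.58 × 0.58 = 0.049791
  bearing wear: 0.21 × 0.46 × 0.77 × 0.57 × 0.70 = 0.029678
  shaft misalignment: 0.12 × 0.34 × 0.89 × 0.11 × 0.53 = 0.002117
  seal failure: 0.13 × 0.45 × 0.28 × 0.67 × 0.75 = 0.008231
  cavitation: 0.35 × 0.29 × 0.20 × 0.51 × 0.08 = 0.00082824
Normalizing constant Z = 0.049791 + 0.029678 + 0.002117 + 0.008231 + 0.00082824 = 0.090645.
P(control-valve sticking | evidence) = 0.049791 / 0.090645 ≈ 0.549.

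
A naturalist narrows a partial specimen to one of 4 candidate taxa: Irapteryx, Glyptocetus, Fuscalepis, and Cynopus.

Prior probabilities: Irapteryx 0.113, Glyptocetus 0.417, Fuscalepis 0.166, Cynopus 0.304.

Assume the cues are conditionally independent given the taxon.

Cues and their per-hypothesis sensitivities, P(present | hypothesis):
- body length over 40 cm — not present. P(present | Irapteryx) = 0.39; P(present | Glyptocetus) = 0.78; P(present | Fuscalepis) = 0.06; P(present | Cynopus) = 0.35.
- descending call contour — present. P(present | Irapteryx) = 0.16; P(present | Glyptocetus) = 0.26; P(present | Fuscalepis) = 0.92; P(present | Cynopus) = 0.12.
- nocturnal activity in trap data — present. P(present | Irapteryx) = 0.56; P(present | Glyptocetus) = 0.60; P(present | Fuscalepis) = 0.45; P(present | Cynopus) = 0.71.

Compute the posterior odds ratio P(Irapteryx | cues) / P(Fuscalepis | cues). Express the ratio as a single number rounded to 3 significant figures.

The normalizing constant cancels in an odds ratio, so compute prior × likelihood for the two hypotheses only (using 1 − P(present | H) for each absent cue):
  Irapteryx: 0.113 × (1 − 0.39) × 0.16 × 0.56 = 0.0061761
  Fuscalepis: 0.166 × (1 − 0.06) × 0.92 × 0.45 = 0.064601
Posterior odds = 0.0061761 / 0.064601 ≈ 0.0956.

0.0956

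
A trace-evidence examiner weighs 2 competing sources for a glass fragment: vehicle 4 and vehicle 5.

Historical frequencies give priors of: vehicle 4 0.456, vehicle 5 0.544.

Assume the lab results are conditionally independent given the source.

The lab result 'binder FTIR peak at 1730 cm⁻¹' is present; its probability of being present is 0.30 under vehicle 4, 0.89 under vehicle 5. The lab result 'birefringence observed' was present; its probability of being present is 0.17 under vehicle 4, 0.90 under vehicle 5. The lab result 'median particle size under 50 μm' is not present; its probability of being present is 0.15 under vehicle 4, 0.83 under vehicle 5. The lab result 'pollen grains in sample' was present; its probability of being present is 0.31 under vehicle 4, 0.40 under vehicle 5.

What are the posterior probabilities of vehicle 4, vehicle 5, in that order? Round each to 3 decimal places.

0.171, 0.829

For each hypothesis, the unnormalized posterior weight is prior × product of the lab result likelihoods (using 1 − P(present | H) for each absent lab result):
  vehicle 4: 0.456 × 0.30 × 0.17 × (1 − 0.15) × 0.31 = 0.006128
  vehicle 5: 0.544 × 0.89 × 0.90 × (1 − 0.83) × 0.40 = 0.029631
The unnormalized weights sum to 0.035759.
P(vehicle 4 | evidence) = 0.006128 / 0.035759 ≈ 0.171
P(vehicle 5 | evidence) = 0.029631 / 0.035759 ≈ 0.829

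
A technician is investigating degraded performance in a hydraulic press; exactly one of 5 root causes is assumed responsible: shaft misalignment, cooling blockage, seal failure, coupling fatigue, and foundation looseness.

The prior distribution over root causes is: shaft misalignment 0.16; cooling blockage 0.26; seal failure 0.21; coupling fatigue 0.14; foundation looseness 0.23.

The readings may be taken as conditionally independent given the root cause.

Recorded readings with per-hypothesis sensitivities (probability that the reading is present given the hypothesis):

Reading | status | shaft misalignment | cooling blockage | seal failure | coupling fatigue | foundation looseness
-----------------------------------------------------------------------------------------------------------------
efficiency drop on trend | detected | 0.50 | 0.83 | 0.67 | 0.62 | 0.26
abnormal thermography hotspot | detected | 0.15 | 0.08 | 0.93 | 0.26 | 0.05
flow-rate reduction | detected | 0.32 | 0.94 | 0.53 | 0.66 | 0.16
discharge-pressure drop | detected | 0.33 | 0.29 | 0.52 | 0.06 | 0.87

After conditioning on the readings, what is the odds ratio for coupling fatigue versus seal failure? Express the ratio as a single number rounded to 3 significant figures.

0.0248

Posterior odds equal prior odds times the likelihood ratio; only the two competing hypotheses matter.
  coupling fatigue: 0.14 × 0.62 × 0.26 × 0.66 × 0.06 = 0.00089369
  seal failure: 0.21 × 0.67 × 0.93 × 0.53 × 0.52 = 0.036063
Posterior odds = 0.00089369 / 0.036063 ≈ 0.0248.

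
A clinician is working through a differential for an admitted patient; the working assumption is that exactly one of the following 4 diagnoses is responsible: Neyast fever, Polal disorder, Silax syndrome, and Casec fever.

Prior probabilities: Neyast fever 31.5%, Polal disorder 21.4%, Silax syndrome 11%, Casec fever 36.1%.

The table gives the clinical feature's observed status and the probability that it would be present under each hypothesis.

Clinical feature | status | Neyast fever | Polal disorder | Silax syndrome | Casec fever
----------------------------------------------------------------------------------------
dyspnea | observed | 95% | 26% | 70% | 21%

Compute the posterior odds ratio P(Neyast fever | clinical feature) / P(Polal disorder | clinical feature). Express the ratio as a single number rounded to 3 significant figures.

5.38

Posterior odds equal prior odds times the likelihood ratio; only the two competing hypotheses matter.
  Neyast fever: 0.315 × 0.95 = 0.29925
  Polal disorder: 0.214 × 0.26 = 0.05564
Posterior odds = 0.29925 / 0.05564 ≈ 5.38.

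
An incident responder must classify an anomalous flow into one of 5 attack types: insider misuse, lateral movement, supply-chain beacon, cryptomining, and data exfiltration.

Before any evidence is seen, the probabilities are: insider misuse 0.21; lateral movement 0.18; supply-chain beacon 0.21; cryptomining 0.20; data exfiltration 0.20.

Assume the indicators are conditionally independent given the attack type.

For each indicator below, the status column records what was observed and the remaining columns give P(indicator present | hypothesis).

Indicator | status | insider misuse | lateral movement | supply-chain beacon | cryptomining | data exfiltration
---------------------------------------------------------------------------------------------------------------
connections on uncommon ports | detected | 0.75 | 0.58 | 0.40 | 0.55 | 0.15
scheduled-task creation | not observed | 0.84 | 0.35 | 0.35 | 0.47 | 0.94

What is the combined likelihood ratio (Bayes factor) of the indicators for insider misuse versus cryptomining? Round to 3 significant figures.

Take the product of per-indicator likelihoods under each hypothesis (using 1 − P(present | H) for each absent indicator), then divide.
  insider misuse: 0.75 × (1 − 0.84) = 0.12
  cryptomining: 0.55 × (1 − 0.47) = 0.2915
Bayes factor = 0.12 / 0.2915 ≈ 0.412

0.412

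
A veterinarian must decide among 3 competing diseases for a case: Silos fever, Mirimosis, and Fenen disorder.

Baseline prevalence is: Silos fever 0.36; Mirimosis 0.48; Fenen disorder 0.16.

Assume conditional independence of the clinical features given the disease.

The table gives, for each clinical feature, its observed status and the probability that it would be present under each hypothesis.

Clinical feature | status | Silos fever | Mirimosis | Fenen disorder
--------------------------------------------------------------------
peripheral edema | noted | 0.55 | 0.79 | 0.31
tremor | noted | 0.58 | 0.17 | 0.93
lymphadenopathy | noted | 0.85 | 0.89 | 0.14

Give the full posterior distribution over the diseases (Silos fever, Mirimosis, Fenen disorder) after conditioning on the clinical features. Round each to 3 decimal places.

0.605, 0.355, 0.040

Multiply each prior by the joint likelihood of the clinical feature pattern:
  Silos fever: 0.36 × 0.55 × 0.58 × 0.85 = 0.097614
  Mirimosis: 0.48 × 0.79 × 0.17 × 0.89 = 0.057373
  Fenen disorder: 0.16 × 0.31 × 0.93 × 0.14 = 0.0064579
Marginal likelihood of the evidence = 0.16144.
P(Silos fever | evidence) = 0.097614 / 0.16144 ≈ 0.605
P(Mirimosis | evidence) = 0.057373 / 0.16144 ≈ 0.355
P(Fenen disorder | evidence) = 0.0064579 / 0.16144 ≈ 0.040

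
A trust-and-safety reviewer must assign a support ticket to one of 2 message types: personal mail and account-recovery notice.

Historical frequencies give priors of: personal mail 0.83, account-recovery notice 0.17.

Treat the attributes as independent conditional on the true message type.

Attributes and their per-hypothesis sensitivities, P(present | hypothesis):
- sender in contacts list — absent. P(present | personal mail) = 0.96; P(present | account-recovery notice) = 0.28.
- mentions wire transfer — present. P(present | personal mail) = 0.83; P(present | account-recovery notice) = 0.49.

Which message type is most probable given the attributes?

account-recovery notice

By Bayes' rule with conditional independence, the unnormalized weight for each hypothesis is prior × ∏ likelihoods (using 1 − P(present | H) for each absent attribute):
  personal mail: 0.83 × (1 − 0.96) × 0.83 = 0.027556
  account-recovery notice: 0.17 × (1 − 0.28) × 0.49 = 0.059976
Normalizing constant Z = 0.027556 + 0.059976 = 0.087532.
P(personal mail | evidence) ≈ 0.027556 / 0.087532 ≈ 0.315
P(account-recovery notice | evidence) ≈ 0.059976 / 0.087532 ≈ 0.685
The largest is 0.685, so account-recovery notice is most probable.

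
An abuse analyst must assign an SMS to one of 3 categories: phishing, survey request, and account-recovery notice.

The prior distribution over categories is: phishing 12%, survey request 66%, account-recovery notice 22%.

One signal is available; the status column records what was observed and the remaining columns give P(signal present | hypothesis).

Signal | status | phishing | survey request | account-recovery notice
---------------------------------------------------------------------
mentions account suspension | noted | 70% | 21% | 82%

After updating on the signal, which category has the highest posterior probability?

account-recovery notice

Multiply each prior by the likelihood of the signal:
  phishing: 0.12 × 0.70 = 0.084
  survey request: 0.66 × 0.21 = 0.1386
  account-recovery notice: 0.22 × 0.82 = 0.1804
Normalizing constant Z = 0.084 + 0.1386 + 0.1804 = 0.403.
P(phishing | evidence) ≈ 0.084 / 0.403 ≈ 0.208
P(survey request | evidence) ≈ 0.1386 / 0.403 ≈ 0.344
P(account-recovery notice | evidence) ≈ 0.1804 / 0.403 ≈ 0.448
The largest is 0.448, so account-recovery notice is most probable.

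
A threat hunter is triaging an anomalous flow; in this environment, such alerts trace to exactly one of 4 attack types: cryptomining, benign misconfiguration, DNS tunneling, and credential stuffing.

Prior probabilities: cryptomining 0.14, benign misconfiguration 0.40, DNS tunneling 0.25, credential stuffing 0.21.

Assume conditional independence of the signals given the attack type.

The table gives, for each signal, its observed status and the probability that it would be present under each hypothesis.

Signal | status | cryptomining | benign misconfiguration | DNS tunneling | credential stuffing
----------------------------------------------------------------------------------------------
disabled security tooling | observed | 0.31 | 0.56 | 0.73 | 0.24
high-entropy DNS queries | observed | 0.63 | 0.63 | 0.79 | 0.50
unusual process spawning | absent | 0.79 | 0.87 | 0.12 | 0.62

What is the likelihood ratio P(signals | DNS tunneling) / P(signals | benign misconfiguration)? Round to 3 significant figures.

The Bayes factor is the ratio of the joint likelihoods of the signal pattern under the two hypotheses (using 1 − P(present | H) for each absent signal).
  DNS tunneling: 0.73 × 0.79 × (1 − 0.12) = 0.5075
  benign misconfiguration: 0.56 × 0.63 × (1 − 0.87) = 0.045864
Bayes factor = 0.5075 / 0.045864 ≈ 11.1

11.1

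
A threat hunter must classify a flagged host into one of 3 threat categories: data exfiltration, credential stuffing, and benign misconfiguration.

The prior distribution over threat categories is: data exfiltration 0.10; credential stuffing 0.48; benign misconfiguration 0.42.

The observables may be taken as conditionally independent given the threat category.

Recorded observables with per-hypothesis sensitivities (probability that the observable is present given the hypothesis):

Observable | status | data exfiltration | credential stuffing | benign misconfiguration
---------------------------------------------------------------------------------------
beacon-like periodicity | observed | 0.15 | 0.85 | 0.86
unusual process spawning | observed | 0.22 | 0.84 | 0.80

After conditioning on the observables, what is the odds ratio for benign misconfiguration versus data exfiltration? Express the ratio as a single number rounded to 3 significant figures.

87.6

Posterior odds equal prior odds times the likelihood ratio; only the two competing hypotheses matter.
  benign misconfiguration: 0.42 × 0.86 × 0.80 = 0.28896
  data exfiltration: 0.10 × 0.15 × 0.22 = 0.0033
Odds(benign misconfiguration : data exfiltration) = 0.28896 / 0.0033 ≈ 87.6.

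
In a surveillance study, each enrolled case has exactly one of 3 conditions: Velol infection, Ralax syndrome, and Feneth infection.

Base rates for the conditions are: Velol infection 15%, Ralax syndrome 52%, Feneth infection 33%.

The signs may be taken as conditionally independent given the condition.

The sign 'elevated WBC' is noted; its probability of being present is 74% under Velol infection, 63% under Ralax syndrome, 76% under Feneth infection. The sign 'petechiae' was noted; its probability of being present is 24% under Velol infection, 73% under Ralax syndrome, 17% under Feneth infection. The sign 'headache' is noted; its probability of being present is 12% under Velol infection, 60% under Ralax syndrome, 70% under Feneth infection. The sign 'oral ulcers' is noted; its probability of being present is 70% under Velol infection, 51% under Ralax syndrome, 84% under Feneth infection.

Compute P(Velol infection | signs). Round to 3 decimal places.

By Bayes' rule with conditional independence, the unnormalized weight for each hypothesis is prior × ∏ likelihoods:
  Velol infection: 0.15 × 0.74 × 0.24 × 0.12 × 0.70 = 0.0022378
  Ralax syndrome: 0.52 × 0.63 × 0.73 × 0.60 × 0.51 = 0.073179
  Feneth infection: 0.33 × 0.76 × 0.17 × 0.70 × 0.84 = 0.02507
Marginal likelihood of the evidence = 0.10049.
P(Velol infection | evidence) = 0.0022378 / 0.10049 ≈ 0.022.

0.022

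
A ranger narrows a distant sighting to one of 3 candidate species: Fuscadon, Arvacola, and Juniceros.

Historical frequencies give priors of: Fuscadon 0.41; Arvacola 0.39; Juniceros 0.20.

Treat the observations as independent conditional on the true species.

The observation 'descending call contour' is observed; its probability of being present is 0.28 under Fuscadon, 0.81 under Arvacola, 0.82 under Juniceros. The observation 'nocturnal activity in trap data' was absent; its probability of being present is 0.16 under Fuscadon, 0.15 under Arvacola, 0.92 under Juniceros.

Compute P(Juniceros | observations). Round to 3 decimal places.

0.035

For each hypothesis, the unnormalized posterior weight is prior × product of the observation likelihoods (using 1 − P(present | H) for each absent observation):
  Fuscadon: 0.41 × 0.28 × (1 − 0.16) = 0.096432
  Arvacola: 0.39 × 0.81 × (1 − 0.15) = 0.26852
  Juniceros: 0.20 × 0.82 × (1 − 0.92) = 0.01312
Normalizing constant Z = 0.096432 + 0.26852 + 0.01312 = 0.37807.
P(Juniceros | evidence) = 0.01312 / 0.37807 ≈ 0.035.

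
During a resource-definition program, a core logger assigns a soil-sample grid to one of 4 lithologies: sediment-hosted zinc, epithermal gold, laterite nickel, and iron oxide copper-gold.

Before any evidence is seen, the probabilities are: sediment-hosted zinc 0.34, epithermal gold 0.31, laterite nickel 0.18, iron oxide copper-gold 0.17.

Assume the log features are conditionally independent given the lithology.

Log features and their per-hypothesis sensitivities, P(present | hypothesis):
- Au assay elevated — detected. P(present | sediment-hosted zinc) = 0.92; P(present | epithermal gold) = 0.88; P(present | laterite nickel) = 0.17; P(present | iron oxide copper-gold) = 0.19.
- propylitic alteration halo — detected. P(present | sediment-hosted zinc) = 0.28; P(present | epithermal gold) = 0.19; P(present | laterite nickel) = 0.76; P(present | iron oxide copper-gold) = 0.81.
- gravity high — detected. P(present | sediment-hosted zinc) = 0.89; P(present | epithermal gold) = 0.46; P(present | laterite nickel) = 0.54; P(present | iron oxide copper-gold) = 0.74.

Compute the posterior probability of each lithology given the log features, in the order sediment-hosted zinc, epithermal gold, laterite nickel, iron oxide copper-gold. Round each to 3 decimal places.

By Bayes' rule with conditional independence, the unnormalized weight for each hypothesis is prior × ∏ likelihoods:
  sediment-hosted zinc: 0.34 × 0.92 × 0.28 × 0.89 = 0.07795
  epithermal gold: 0.31 × 0.88 × 0.19 × 0.46 = 0.023843
  laterite nickel: 0.18 × 0.17 × 0.76 × 0.54 = 0.012558
  iron oxide copper-gold: 0.17 × 0.19 × 0.81 × 0.74 = 0.019361
Normalizing constant Z = 0.07795 + 0.023843 + 0.012558 + 0.019361 = 0.13371.
P(sediment-hosted zinc | evidence) = 0.07795 / 0.13371 ≈ 0.583
P(epithermal gold | evidence) = 0.023843 / 0.13371 ≈ 0.178
P(laterite nickel | evidence) = 0.012558 / 0.13371 ≈ 0.094
P(iron oxide copper-gold | evidence) = 0.019361 / 0.13371 ≈ 0.145

0.583, 0.178, 0.094, 0.145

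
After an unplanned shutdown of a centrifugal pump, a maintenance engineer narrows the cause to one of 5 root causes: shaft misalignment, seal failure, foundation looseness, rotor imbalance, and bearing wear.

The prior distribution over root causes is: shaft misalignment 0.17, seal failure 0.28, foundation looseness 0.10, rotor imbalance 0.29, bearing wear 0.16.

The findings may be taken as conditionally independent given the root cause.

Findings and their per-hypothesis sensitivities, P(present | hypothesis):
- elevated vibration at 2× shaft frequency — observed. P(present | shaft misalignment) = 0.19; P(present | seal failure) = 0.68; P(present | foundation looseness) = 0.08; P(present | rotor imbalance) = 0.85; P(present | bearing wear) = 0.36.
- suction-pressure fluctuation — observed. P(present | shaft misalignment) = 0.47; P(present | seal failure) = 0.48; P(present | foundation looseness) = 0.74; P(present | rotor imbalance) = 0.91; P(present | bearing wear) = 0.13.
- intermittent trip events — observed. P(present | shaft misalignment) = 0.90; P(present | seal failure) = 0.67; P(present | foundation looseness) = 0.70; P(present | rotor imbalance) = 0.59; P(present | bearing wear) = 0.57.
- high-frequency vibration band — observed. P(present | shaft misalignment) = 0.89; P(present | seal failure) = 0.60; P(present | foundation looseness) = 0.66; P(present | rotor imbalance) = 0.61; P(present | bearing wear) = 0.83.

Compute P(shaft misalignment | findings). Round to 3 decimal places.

Multiply each prior by the joint likelihood of the evidence pattern:
  shaft misalignment: 0.17 × 0.19 × 0.47 × 0.90 × 0.89 = 0.01216
  seal failure: 0.28 × 0.68 × 0.48 × 0.67 × 0.60 = 0.03674
  foundation looseness: 0.10 × 0.08 × 0.74 × 0.70 × 0.66 = 0.002735
  rotor imbalance: 0.29 × 0.85 × 0.91 × 0.59 × 0.61 = 0.080731
  bearing wear: 0.16 × 0.36 × 0.13 × 0.57 × 0.83 = 0.0035426
The unnormalized weights sum to 0.13591.
P(shaft misalignment | evidence) = 0.01216 / 0.13591 ≈ 0.089.

0.089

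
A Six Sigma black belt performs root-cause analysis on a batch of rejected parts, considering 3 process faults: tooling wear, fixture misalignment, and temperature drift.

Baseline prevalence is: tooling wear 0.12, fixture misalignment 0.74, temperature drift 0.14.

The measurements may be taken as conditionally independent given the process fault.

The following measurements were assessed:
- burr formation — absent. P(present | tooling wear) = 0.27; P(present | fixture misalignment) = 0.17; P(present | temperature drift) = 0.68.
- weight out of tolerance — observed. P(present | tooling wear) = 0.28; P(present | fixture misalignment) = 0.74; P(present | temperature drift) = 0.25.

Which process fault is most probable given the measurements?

By Bayes' rule with conditional independence, the unnormalized weight for each hypothesis is prior × ∏ likelihoods (using 1 − P(present | H) for each absent measurement):
  tooling wear: 0.12 × (1 − 0.27) × 0.28 = 0.024528
  fixture misalignment: 0.74 × (1 − 0.17) × 0.74 = 0.45451
  temperature drift: 0.14 × (1 − 0.68) × 0.25 = 0.0112
Marginal likelihood of the evidence = 0.49024.
P(tooling wear | evidence) ≈ 0.024528 / 0.49024 ≈ 0.050
P(fixture misalignment | evidence) ≈ 0.45451 / 0.49024 ≈ 0.927
P(temperature drift | evidence) ≈ 0.0112 / 0.49024 ≈ 0.023
The largest is 0.927, so fixture misalignment is most probable.

fixture misalignment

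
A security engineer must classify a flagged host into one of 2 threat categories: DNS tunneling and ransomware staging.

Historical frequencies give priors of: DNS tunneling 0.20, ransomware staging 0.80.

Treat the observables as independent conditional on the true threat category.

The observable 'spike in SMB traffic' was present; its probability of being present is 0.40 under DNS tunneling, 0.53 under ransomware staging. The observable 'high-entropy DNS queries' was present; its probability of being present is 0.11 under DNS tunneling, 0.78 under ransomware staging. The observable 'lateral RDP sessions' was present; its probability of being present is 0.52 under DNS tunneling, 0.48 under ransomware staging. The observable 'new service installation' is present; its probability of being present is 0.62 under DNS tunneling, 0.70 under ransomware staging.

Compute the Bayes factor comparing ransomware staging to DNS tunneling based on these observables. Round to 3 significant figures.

9.79

Take the product of per-observable likelihoods under each hypothesis, then divide.
  ransomware staging: 0.53 × 0.78 × 0.48 × 0.70 = 0.1389
  DNS tunneling: 0.40 × 0.11 × 0.52 × 0.62 = 0.014186
Bayes factor = 0.1389 / 0.014186 ≈ 9.79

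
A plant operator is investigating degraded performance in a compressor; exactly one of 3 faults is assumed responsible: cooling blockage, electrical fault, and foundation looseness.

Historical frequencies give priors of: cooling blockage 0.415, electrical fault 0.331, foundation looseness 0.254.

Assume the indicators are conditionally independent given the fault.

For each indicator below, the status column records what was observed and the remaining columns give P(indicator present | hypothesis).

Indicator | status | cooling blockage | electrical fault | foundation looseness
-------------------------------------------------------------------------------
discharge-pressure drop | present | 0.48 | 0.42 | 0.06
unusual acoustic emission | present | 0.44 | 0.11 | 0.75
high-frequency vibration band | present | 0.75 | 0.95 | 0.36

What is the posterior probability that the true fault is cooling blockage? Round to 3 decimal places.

0.779

For each hypothesis, the unnormalized posterior weight is prior × product of the indicator likelihoods:
  cooling blockage: 0.415 × 0.48 × 0.44 × 0.75 = 0.065736
  electrical fault: 0.331 × 0.42 × 0.11 × 0.95 = 0.014528
  foundation looseness: 0.254 × 0.06 × 0.75 × 0.36 = 0.0041148
Marginal likelihood of the evidence = 0.084378.
P(cooling blockage | evidence) = 0.065736 / 0.084378 ≈ 0.779.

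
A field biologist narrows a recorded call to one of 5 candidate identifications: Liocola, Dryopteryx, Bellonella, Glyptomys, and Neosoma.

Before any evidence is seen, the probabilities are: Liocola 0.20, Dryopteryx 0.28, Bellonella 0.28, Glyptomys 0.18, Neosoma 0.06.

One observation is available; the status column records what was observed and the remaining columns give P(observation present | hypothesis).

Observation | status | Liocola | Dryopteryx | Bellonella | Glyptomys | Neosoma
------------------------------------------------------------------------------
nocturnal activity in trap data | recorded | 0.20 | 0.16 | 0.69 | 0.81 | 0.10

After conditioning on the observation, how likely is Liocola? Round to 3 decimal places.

For each hypothesis, the unnormalized posterior weight is prior × likelihood:
  Liocola: 0.20 × 0.20 = 0.04
  Dryopteryx: 0.28 × 0.16 = 0.0448
  Bellonella: 0.28 × 0.69 = 0.1932
  Glyptomys: 0.18 × 0.81 = 0.1458
  Neosoma: 0.06 × 0.10 = 0.006
Marginal likelihood of the evidence = 0.4298.
P(Liocola | evidence) = 0.04 / 0.4298 ≈ 0.093.

0.093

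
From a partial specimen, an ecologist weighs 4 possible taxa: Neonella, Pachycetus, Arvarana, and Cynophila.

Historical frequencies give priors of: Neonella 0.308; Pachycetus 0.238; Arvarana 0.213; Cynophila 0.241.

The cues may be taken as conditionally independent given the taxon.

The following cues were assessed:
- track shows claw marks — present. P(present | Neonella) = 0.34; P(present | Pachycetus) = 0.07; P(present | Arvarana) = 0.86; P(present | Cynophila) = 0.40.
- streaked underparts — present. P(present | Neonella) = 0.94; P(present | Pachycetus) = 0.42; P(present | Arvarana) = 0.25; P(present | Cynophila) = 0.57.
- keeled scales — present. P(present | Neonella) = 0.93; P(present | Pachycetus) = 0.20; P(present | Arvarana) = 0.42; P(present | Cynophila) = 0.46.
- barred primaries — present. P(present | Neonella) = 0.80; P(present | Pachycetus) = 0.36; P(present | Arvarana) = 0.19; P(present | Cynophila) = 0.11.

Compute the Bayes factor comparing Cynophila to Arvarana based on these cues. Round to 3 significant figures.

The Bayes factor is the ratio of the joint likelihoods of the cue pattern under the two hypotheses.
  Cynophila: 0.40 × 0.57 × 0.46 × 0.11 = 0.011537
  Arvarana: 0.86 × 0.25 × 0.42 × 0.19 = 0.017157
Bayes factor = 0.011537 / 0.017157 ≈ 0.672

0.672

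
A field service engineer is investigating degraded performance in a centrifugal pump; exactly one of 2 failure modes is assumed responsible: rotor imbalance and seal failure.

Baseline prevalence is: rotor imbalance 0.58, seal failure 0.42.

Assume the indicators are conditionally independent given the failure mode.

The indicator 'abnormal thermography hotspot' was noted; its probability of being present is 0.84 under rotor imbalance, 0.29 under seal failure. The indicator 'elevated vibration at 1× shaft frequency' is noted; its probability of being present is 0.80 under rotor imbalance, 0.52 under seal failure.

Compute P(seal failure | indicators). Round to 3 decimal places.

0.140

By Bayes' rule with conditional independence, the unnormalized weight for each hypothesis is prior × ∏ likelihoods:
  rotor imbalance: 0.58 × 0.84 × 0.80 = 0.38976
  seal failure: 0.42 × 0.29 × 0.52 = 0.063336
Normalizing constant Z = 0.38976 + 0.063336 = 0.4531.
P(seal failure | evidence) = 0.063336 / 0.4531 ≈ 0.140.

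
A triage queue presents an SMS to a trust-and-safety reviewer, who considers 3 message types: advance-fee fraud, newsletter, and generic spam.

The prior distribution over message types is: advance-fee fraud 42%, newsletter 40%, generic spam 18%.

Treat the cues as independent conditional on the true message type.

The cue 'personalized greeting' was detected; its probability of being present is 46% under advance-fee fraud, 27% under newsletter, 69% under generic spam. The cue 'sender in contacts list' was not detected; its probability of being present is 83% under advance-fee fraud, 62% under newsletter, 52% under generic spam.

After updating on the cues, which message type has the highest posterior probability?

Multiply each prior by the joint likelihood of the cue pattern (using 1 − P(present | H) for each absent cue):
  advance-fee fraud: 0.42 × 0.46 × (1 − 0.83) = 0.032844
  newsletter: 0.40 × 0.27 × (1 − 0.62) = 0.04104
  generic spam: 0.18 × 0.69 × (1 − 0.52) = 0.059616
Normalizing constant Z = 0.032844 + 0.04104 + 0.059616 = 0.1335.
P(advance-fee fraud | evidence) ≈ 0.032844 / 0.1335 ≈ 0.246
P(newsletter | evidence) ≈ 0.04104 / 0.1335 ≈ 0.307
P(generic spam | evidence) ≈ 0.059616 / 0.1335 ≈ 0.447
The largest is 0.447, so generic spam is most probable.

generic spam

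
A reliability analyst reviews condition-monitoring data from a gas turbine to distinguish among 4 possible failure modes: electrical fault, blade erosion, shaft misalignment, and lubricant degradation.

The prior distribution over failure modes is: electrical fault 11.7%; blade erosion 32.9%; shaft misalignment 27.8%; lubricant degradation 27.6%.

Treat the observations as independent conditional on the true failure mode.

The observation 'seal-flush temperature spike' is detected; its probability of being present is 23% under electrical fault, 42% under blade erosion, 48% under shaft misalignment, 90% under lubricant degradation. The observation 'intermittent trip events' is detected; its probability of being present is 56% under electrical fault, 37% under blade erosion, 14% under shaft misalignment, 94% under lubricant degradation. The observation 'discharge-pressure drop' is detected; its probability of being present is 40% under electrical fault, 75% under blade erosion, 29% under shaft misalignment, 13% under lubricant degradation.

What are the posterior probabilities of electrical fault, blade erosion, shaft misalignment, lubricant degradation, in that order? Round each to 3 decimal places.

0.075, 0.478, 0.068, 0.379

By Bayes' rule with conditional independence, the unnormalized weight for each hypothesis is prior × ∏ likelihoods:
  electrical fault: 0.117 × 0.23 × 0.56 × 0.40 = 0.0060278
  blade erosion: 0.329 × 0.42 × 0.37 × 0.75 = 0.038345
  shaft misalignment: 0.278 × 0.48 × 0.14 × 0.29 = 0.0054177
  lubricant degradation: 0.276 × 0.90 × 0.94 × 0.13 = 0.030354
The unnormalized weights sum to 0.080145.
P(electrical fault | evidence) = 0.0060278 / 0.080145 ≈ 0.075
P(blade erosion | evidence) = 0.038345 / 0.080145 ≈ 0.478
P(shaft misalignment | evidence) = 0.0054177 / 0.080145 ≈ 0.068
P(lubricant degradation | evidence) = 0.030354 / 0.080145 ≈ 0.379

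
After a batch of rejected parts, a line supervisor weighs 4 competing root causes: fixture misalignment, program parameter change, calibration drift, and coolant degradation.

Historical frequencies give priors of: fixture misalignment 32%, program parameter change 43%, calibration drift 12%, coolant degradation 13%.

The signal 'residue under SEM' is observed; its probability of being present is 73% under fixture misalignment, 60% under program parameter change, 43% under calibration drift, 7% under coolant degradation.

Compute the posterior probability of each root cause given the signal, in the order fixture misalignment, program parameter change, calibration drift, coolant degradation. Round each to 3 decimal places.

For each hypothesis, the unnormalized posterior weight is prior × likelihood:
  fixture misalignment: 0.32 × 0.73 = 0.2336
  program parameter change: 0.43 × 0.60 = 0.258
  calibration drift: 0.12 × 0.43 = 0.0516
  coolant degradation: 0.13 × 0.07 = 0.0091
Normalizing constant Z = 0.2336 + 0.258 + 0.0516 + 0.0091 = 0.5523.
P(fixture misalignment | evidence) = 0.2336 / 0.5523 ≈ 0.423
P(program parameter change | evidence) = 0.258 / 0.5523 ≈ 0.467
P(calibration drift | evidence) = 0.0516 / 0.5523 ≈ 0.093
P(coolant degradation | evidence) = 0.0091 / 0.5523 ≈ 0.016

0.423, 0.467, 0.093, 0.016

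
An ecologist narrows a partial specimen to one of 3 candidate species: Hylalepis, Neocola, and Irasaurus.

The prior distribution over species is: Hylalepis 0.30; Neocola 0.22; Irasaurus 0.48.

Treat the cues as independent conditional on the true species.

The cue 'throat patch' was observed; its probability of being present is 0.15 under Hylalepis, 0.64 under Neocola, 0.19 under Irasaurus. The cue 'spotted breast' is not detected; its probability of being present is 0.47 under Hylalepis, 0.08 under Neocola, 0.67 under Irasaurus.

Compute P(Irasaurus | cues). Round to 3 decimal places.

0.164

Multiply each prior by the joint likelihood of the cue pattern (using 1 − P(present | H) for each absent cue):
  Hylalepis: 0.30 × 0.15 × (1 − 0.47) = 0.02385
  Neocola: 0.22 × 0.64 × (1 − 0.08) = 0.12954
  Irasaurus: 0.48 × 0.19 × (1 − 0.67) = 0.030096
Marginal likelihood of the evidence = 0.18348.
P(Irasaurus | evidence) = 0.030096 / 0.18348 ≈ 0.164.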